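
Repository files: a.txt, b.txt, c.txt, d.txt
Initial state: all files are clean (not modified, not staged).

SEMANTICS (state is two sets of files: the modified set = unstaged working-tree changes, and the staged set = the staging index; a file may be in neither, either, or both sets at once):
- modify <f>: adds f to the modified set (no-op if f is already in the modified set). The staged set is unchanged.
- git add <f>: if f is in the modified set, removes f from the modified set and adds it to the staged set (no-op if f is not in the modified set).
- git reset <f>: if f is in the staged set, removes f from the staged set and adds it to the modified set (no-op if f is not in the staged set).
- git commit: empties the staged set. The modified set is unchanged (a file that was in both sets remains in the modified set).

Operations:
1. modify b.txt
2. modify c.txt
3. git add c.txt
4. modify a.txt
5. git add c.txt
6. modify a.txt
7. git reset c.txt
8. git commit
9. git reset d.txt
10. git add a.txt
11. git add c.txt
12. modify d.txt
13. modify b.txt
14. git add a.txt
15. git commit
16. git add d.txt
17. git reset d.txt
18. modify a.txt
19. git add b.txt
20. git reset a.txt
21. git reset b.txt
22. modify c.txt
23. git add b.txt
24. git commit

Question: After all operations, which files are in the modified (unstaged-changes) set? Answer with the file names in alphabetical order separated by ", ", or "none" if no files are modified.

Answer: a.txt, c.txt, d.txt

Derivation:
After op 1 (modify b.txt): modified={b.txt} staged={none}
After op 2 (modify c.txt): modified={b.txt, c.txt} staged={none}
After op 3 (git add c.txt): modified={b.txt} staged={c.txt}
After op 4 (modify a.txt): modified={a.txt, b.txt} staged={c.txt}
After op 5 (git add c.txt): modified={a.txt, b.txt} staged={c.txt}
After op 6 (modify a.txt): modified={a.txt, b.txt} staged={c.txt}
After op 7 (git reset c.txt): modified={a.txt, b.txt, c.txt} staged={none}
After op 8 (git commit): modified={a.txt, b.txt, c.txt} staged={none}
After op 9 (git reset d.txt): modified={a.txt, b.txt, c.txt} staged={none}
After op 10 (git add a.txt): modified={b.txt, c.txt} staged={a.txt}
After op 11 (git add c.txt): modified={b.txt} staged={a.txt, c.txt}
After op 12 (modify d.txt): modified={b.txt, d.txt} staged={a.txt, c.txt}
After op 13 (modify b.txt): modified={b.txt, d.txt} staged={a.txt, c.txt}
After op 14 (git add a.txt): modified={b.txt, d.txt} staged={a.txt, c.txt}
After op 15 (git commit): modified={b.txt, d.txt} staged={none}
After op 16 (git add d.txt): modified={b.txt} staged={d.txt}
After op 17 (git reset d.txt): modified={b.txt, d.txt} staged={none}
After op 18 (modify a.txt): modified={a.txt, b.txt, d.txt} staged={none}
After op 19 (git add b.txt): modified={a.txt, d.txt} staged={b.txt}
After op 20 (git reset a.txt): modified={a.txt, d.txt} staged={b.txt}
After op 21 (git reset b.txt): modified={a.txt, b.txt, d.txt} staged={none}
After op 22 (modify c.txt): modified={a.txt, b.txt, c.txt, d.txt} staged={none}
After op 23 (git add b.txt): modified={a.txt, c.txt, d.txt} staged={b.txt}
After op 24 (git commit): modified={a.txt, c.txt, d.txt} staged={none}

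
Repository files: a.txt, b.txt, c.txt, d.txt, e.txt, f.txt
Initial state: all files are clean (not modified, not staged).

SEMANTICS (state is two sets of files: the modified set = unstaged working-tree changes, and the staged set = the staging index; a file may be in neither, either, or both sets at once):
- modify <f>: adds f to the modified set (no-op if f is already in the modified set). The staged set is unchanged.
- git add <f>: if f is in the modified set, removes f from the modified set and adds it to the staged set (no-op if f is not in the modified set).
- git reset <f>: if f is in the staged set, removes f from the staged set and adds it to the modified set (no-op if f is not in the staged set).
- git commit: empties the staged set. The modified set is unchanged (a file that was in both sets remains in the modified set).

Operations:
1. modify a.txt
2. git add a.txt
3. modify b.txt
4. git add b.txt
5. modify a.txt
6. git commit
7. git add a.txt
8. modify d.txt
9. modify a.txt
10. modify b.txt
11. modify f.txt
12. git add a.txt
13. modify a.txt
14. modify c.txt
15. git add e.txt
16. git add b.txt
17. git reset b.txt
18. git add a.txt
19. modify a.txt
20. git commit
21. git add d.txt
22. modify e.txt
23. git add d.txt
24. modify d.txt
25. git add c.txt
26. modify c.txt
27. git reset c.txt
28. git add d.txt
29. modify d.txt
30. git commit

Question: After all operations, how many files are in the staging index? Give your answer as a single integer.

After op 1 (modify a.txt): modified={a.txt} staged={none}
After op 2 (git add a.txt): modified={none} staged={a.txt}
After op 3 (modify b.txt): modified={b.txt} staged={a.txt}
After op 4 (git add b.txt): modified={none} staged={a.txt, b.txt}
After op 5 (modify a.txt): modified={a.txt} staged={a.txt, b.txt}
After op 6 (git commit): modified={a.txt} staged={none}
After op 7 (git add a.txt): modified={none} staged={a.txt}
After op 8 (modify d.txt): modified={d.txt} staged={a.txt}
After op 9 (modify a.txt): modified={a.txt, d.txt} staged={a.txt}
After op 10 (modify b.txt): modified={a.txt, b.txt, d.txt} staged={a.txt}
After op 11 (modify f.txt): modified={a.txt, b.txt, d.txt, f.txt} staged={a.txt}
After op 12 (git add a.txt): modified={b.txt, d.txt, f.txt} staged={a.txt}
After op 13 (modify a.txt): modified={a.txt, b.txt, d.txt, f.txt} staged={a.txt}
After op 14 (modify c.txt): modified={a.txt, b.txt, c.txt, d.txt, f.txt} staged={a.txt}
After op 15 (git add e.txt): modified={a.txt, b.txt, c.txt, d.txt, f.txt} staged={a.txt}
After op 16 (git add b.txt): modified={a.txt, c.txt, d.txt, f.txt} staged={a.txt, b.txt}
After op 17 (git reset b.txt): modified={a.txt, b.txt, c.txt, d.txt, f.txt} staged={a.txt}
After op 18 (git add a.txt): modified={b.txt, c.txt, d.txt, f.txt} staged={a.txt}
After op 19 (modify a.txt): modified={a.txt, b.txt, c.txt, d.txt, f.txt} staged={a.txt}
After op 20 (git commit): modified={a.txt, b.txt, c.txt, d.txt, f.txt} staged={none}
After op 21 (git add d.txt): modified={a.txt, b.txt, c.txt, f.txt} staged={d.txt}
After op 22 (modify e.txt): modified={a.txt, b.txt, c.txt, e.txt, f.txt} staged={d.txt}
After op 23 (git add d.txt): modified={a.txt, b.txt, c.txt, e.txt, f.txt} staged={d.txt}
After op 24 (modify d.txt): modified={a.txt, b.txt, c.txt, d.txt, e.txt, f.txt} staged={d.txt}
After op 25 (git add c.txt): modified={a.txt, b.txt, d.txt, e.txt, f.txt} staged={c.txt, d.txt}
After op 26 (modify c.txt): modified={a.txt, b.txt, c.txt, d.txt, e.txt, f.txt} staged={c.txt, d.txt}
After op 27 (git reset c.txt): modified={a.txt, b.txt, c.txt, d.txt, e.txt, f.txt} staged={d.txt}
After op 28 (git add d.txt): modified={a.txt, b.txt, c.txt, e.txt, f.txt} staged={d.txt}
After op 29 (modify d.txt): modified={a.txt, b.txt, c.txt, d.txt, e.txt, f.txt} staged={d.txt}
After op 30 (git commit): modified={a.txt, b.txt, c.txt, d.txt, e.txt, f.txt} staged={none}
Final staged set: {none} -> count=0

Answer: 0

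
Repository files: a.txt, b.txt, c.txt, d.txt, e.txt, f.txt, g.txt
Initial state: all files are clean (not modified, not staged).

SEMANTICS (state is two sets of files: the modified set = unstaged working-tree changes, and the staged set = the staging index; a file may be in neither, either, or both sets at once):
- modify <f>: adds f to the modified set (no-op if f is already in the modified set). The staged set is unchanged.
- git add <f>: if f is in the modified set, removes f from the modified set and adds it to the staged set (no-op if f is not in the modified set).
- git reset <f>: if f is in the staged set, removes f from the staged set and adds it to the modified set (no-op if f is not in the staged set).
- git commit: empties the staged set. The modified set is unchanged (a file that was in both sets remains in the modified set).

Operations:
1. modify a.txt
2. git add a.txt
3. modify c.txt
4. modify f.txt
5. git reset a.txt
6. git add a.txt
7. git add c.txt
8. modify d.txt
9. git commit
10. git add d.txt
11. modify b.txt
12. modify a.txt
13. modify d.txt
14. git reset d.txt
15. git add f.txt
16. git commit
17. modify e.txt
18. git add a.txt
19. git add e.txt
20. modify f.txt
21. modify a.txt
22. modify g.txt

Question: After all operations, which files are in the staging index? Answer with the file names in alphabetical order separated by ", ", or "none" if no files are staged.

After op 1 (modify a.txt): modified={a.txt} staged={none}
After op 2 (git add a.txt): modified={none} staged={a.txt}
After op 3 (modify c.txt): modified={c.txt} staged={a.txt}
After op 4 (modify f.txt): modified={c.txt, f.txt} staged={a.txt}
After op 5 (git reset a.txt): modified={a.txt, c.txt, f.txt} staged={none}
After op 6 (git add a.txt): modified={c.txt, f.txt} staged={a.txt}
After op 7 (git add c.txt): modified={f.txt} staged={a.txt, c.txt}
After op 8 (modify d.txt): modified={d.txt, f.txt} staged={a.txt, c.txt}
After op 9 (git commit): modified={d.txt, f.txt} staged={none}
After op 10 (git add d.txt): modified={f.txt} staged={d.txt}
After op 11 (modify b.txt): modified={b.txt, f.txt} staged={d.txt}
After op 12 (modify a.txt): modified={a.txt, b.txt, f.txt} staged={d.txt}
After op 13 (modify d.txt): modified={a.txt, b.txt, d.txt, f.txt} staged={d.txt}
After op 14 (git reset d.txt): modified={a.txt, b.txt, d.txt, f.txt} staged={none}
After op 15 (git add f.txt): modified={a.txt, b.txt, d.txt} staged={f.txt}
After op 16 (git commit): modified={a.txt, b.txt, d.txt} staged={none}
After op 17 (modify e.txt): modified={a.txt, b.txt, d.txt, e.txt} staged={none}
After op 18 (git add a.txt): modified={b.txt, d.txt, e.txt} staged={a.txt}
After op 19 (git add e.txt): modified={b.txt, d.txt} staged={a.txt, e.txt}
After op 20 (modify f.txt): modified={b.txt, d.txt, f.txt} staged={a.txt, e.txt}
After op 21 (modify a.txt): modified={a.txt, b.txt, d.txt, f.txt} staged={a.txt, e.txt}
After op 22 (modify g.txt): modified={a.txt, b.txt, d.txt, f.txt, g.txt} staged={a.txt, e.txt}

Answer: a.txt, e.txt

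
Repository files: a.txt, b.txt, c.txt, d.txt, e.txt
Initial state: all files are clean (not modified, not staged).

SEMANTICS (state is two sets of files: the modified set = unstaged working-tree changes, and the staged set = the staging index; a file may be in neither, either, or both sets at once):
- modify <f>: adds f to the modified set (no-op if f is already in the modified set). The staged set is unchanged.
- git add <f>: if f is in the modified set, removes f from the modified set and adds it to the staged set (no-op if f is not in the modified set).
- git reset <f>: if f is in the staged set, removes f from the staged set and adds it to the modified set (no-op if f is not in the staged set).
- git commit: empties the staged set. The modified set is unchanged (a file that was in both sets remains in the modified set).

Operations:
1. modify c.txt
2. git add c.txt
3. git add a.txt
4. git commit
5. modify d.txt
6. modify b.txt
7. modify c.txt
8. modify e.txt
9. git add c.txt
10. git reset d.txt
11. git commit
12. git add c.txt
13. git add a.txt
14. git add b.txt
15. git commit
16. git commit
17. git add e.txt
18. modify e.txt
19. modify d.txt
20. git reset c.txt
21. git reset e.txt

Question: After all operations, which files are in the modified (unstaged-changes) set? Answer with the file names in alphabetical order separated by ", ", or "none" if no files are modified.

After op 1 (modify c.txt): modified={c.txt} staged={none}
After op 2 (git add c.txt): modified={none} staged={c.txt}
After op 3 (git add a.txt): modified={none} staged={c.txt}
After op 4 (git commit): modified={none} staged={none}
After op 5 (modify d.txt): modified={d.txt} staged={none}
After op 6 (modify b.txt): modified={b.txt, d.txt} staged={none}
After op 7 (modify c.txt): modified={b.txt, c.txt, d.txt} staged={none}
After op 8 (modify e.txt): modified={b.txt, c.txt, d.txt, e.txt} staged={none}
After op 9 (git add c.txt): modified={b.txt, d.txt, e.txt} staged={c.txt}
After op 10 (git reset d.txt): modified={b.txt, d.txt, e.txt} staged={c.txt}
After op 11 (git commit): modified={b.txt, d.txt, e.txt} staged={none}
After op 12 (git add c.txt): modified={b.txt, d.txt, e.txt} staged={none}
After op 13 (git add a.txt): modified={b.txt, d.txt, e.txt} staged={none}
After op 14 (git add b.txt): modified={d.txt, e.txt} staged={b.txt}
After op 15 (git commit): modified={d.txt, e.txt} staged={none}
After op 16 (git commit): modified={d.txt, e.txt} staged={none}
After op 17 (git add e.txt): modified={d.txt} staged={e.txt}
After op 18 (modify e.txt): modified={d.txt, e.txt} staged={e.txt}
After op 19 (modify d.txt): modified={d.txt, e.txt} staged={e.txt}
After op 20 (git reset c.txt): modified={d.txt, e.txt} staged={e.txt}
After op 21 (git reset e.txt): modified={d.txt, e.txt} staged={none}

Answer: d.txt, e.txt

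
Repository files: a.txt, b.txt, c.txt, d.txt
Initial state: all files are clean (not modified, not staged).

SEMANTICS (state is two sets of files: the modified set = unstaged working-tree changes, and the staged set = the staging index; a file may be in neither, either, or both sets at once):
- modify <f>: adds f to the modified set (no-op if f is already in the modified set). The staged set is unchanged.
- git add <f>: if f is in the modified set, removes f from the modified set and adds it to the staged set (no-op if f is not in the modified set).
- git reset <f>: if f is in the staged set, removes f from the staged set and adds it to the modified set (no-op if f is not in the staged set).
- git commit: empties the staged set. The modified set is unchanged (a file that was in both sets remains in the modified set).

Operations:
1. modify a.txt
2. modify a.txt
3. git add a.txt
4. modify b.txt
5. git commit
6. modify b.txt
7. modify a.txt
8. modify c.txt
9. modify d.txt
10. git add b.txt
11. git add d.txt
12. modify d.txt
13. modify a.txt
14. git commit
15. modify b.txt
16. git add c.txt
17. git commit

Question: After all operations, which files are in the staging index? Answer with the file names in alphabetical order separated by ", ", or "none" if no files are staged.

After op 1 (modify a.txt): modified={a.txt} staged={none}
After op 2 (modify a.txt): modified={a.txt} staged={none}
After op 3 (git add a.txt): modified={none} staged={a.txt}
After op 4 (modify b.txt): modified={b.txt} staged={a.txt}
After op 5 (git commit): modified={b.txt} staged={none}
After op 6 (modify b.txt): modified={b.txt} staged={none}
After op 7 (modify a.txt): modified={a.txt, b.txt} staged={none}
After op 8 (modify c.txt): modified={a.txt, b.txt, c.txt} staged={none}
After op 9 (modify d.txt): modified={a.txt, b.txt, c.txt, d.txt} staged={none}
After op 10 (git add b.txt): modified={a.txt, c.txt, d.txt} staged={b.txt}
After op 11 (git add d.txt): modified={a.txt, c.txt} staged={b.txt, d.txt}
After op 12 (modify d.txt): modified={a.txt, c.txt, d.txt} staged={b.txt, d.txt}
After op 13 (modify a.txt): modified={a.txt, c.txt, d.txt} staged={b.txt, d.txt}
After op 14 (git commit): modified={a.txt, c.txt, d.txt} staged={none}
After op 15 (modify b.txt): modified={a.txt, b.txt, c.txt, d.txt} staged={none}
After op 16 (git add c.txt): modified={a.txt, b.txt, d.txt} staged={c.txt}
After op 17 (git commit): modified={a.txt, b.txt, d.txt} staged={none}

Answer: none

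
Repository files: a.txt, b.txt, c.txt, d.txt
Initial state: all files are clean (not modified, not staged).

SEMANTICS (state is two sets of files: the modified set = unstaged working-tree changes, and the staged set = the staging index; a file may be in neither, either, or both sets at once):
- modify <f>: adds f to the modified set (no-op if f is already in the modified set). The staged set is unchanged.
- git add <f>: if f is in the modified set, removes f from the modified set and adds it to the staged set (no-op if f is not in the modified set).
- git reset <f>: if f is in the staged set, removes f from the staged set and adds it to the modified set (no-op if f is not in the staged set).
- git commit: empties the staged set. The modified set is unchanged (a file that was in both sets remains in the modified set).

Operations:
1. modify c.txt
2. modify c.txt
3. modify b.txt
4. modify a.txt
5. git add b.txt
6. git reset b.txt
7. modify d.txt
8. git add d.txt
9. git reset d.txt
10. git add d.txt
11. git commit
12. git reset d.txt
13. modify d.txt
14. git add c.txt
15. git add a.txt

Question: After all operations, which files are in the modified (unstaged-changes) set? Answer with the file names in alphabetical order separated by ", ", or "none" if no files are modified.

After op 1 (modify c.txt): modified={c.txt} staged={none}
After op 2 (modify c.txt): modified={c.txt} staged={none}
After op 3 (modify b.txt): modified={b.txt, c.txt} staged={none}
After op 4 (modify a.txt): modified={a.txt, b.txt, c.txt} staged={none}
After op 5 (git add b.txt): modified={a.txt, c.txt} staged={b.txt}
After op 6 (git reset b.txt): modified={a.txt, b.txt, c.txt} staged={none}
After op 7 (modify d.txt): modified={a.txt, b.txt, c.txt, d.txt} staged={none}
After op 8 (git add d.txt): modified={a.txt, b.txt, c.txt} staged={d.txt}
After op 9 (git reset d.txt): modified={a.txt, b.txt, c.txt, d.txt} staged={none}
After op 10 (git add d.txt): modified={a.txt, b.txt, c.txt} staged={d.txt}
After op 11 (git commit): modified={a.txt, b.txt, c.txt} staged={none}
After op 12 (git reset d.txt): modified={a.txt, b.txt, c.txt} staged={none}
After op 13 (modify d.txt): modified={a.txt, b.txt, c.txt, d.txt} staged={none}
After op 14 (git add c.txt): modified={a.txt, b.txt, d.txt} staged={c.txt}
After op 15 (git add a.txt): modified={b.txt, d.txt} staged={a.txt, c.txt}

Answer: b.txt, d.txt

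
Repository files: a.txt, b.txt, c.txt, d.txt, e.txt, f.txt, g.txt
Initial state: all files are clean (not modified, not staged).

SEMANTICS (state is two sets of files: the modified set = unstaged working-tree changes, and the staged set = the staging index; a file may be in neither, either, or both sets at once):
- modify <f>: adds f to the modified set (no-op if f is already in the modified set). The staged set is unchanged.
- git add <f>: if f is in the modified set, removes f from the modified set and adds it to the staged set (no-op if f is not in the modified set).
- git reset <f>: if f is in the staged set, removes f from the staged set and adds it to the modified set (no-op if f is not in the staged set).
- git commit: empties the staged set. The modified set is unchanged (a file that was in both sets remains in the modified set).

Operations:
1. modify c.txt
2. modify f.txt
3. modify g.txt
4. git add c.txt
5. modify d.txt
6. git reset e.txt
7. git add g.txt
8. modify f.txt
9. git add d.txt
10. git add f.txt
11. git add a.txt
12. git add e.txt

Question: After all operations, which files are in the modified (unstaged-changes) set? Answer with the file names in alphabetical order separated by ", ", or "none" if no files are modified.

After op 1 (modify c.txt): modified={c.txt} staged={none}
After op 2 (modify f.txt): modified={c.txt, f.txt} staged={none}
After op 3 (modify g.txt): modified={c.txt, f.txt, g.txt} staged={none}
After op 4 (git add c.txt): modified={f.txt, g.txt} staged={c.txt}
After op 5 (modify d.txt): modified={d.txt, f.txt, g.txt} staged={c.txt}
After op 6 (git reset e.txt): modified={d.txt, f.txt, g.txt} staged={c.txt}
After op 7 (git add g.txt): modified={d.txt, f.txt} staged={c.txt, g.txt}
After op 8 (modify f.txt): modified={d.txt, f.txt} staged={c.txt, g.txt}
After op 9 (git add d.txt): modified={f.txt} staged={c.txt, d.txt, g.txt}
After op 10 (git add f.txt): modified={none} staged={c.txt, d.txt, f.txt, g.txt}
After op 11 (git add a.txt): modified={none} staged={c.txt, d.txt, f.txt, g.txt}
After op 12 (git add e.txt): modified={none} staged={c.txt, d.txt, f.txt, g.txt}

Answer: none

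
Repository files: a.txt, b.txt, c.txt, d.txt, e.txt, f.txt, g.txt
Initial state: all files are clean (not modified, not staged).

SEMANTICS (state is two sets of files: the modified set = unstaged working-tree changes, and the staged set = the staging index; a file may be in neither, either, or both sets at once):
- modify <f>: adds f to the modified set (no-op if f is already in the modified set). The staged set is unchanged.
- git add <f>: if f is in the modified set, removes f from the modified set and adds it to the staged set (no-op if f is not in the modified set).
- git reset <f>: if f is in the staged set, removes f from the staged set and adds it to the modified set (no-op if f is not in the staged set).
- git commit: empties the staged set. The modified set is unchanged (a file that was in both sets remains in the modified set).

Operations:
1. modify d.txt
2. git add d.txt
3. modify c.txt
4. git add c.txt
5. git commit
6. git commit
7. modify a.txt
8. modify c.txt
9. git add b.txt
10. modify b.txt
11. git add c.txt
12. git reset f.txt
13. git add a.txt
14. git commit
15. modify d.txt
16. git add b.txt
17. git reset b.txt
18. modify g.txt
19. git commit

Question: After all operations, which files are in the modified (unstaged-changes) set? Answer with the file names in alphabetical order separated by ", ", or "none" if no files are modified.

After op 1 (modify d.txt): modified={d.txt} staged={none}
After op 2 (git add d.txt): modified={none} staged={d.txt}
After op 3 (modify c.txt): modified={c.txt} staged={d.txt}
After op 4 (git add c.txt): modified={none} staged={c.txt, d.txt}
After op 5 (git commit): modified={none} staged={none}
After op 6 (git commit): modified={none} staged={none}
After op 7 (modify a.txt): modified={a.txt} staged={none}
After op 8 (modify c.txt): modified={a.txt, c.txt} staged={none}
After op 9 (git add b.txt): modified={a.txt, c.txt} staged={none}
After op 10 (modify b.txt): modified={a.txt, b.txt, c.txt} staged={none}
After op 11 (git add c.txt): modified={a.txt, b.txt} staged={c.txt}
After op 12 (git reset f.txt): modified={a.txt, b.txt} staged={c.txt}
After op 13 (git add a.txt): modified={b.txt} staged={a.txt, c.txt}
After op 14 (git commit): modified={b.txt} staged={none}
After op 15 (modify d.txt): modified={b.txt, d.txt} staged={none}
After op 16 (git add b.txt): modified={d.txt} staged={b.txt}
After op 17 (git reset b.txt): modified={b.txt, d.txt} staged={none}
After op 18 (modify g.txt): modified={b.txt, d.txt, g.txt} staged={none}
After op 19 (git commit): modified={b.txt, d.txt, g.txt} staged={none}

Answer: b.txt, d.txt, g.txt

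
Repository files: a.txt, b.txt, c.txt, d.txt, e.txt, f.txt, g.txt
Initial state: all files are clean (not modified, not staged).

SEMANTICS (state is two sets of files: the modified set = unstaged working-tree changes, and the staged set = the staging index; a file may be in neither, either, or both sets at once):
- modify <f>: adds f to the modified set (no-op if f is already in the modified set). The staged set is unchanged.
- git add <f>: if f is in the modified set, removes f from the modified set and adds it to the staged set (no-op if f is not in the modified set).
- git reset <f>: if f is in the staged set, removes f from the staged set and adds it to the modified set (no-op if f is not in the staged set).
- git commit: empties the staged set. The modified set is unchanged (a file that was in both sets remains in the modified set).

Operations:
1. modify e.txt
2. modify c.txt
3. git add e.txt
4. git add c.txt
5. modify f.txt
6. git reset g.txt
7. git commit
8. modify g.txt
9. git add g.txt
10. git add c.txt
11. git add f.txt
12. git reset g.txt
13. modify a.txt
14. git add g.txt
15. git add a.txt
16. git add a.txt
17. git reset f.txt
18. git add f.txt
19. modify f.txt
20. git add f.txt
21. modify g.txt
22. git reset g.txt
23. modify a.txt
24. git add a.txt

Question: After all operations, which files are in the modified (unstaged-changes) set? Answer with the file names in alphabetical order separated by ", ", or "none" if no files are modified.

Answer: g.txt

Derivation:
After op 1 (modify e.txt): modified={e.txt} staged={none}
After op 2 (modify c.txt): modified={c.txt, e.txt} staged={none}
After op 3 (git add e.txt): modified={c.txt} staged={e.txt}
After op 4 (git add c.txt): modified={none} staged={c.txt, e.txt}
After op 5 (modify f.txt): modified={f.txt} staged={c.txt, e.txt}
After op 6 (git reset g.txt): modified={f.txt} staged={c.txt, e.txt}
After op 7 (git commit): modified={f.txt} staged={none}
After op 8 (modify g.txt): modified={f.txt, g.txt} staged={none}
After op 9 (git add g.txt): modified={f.txt} staged={g.txt}
After op 10 (git add c.txt): modified={f.txt} staged={g.txt}
After op 11 (git add f.txt): modified={none} staged={f.txt, g.txt}
After op 12 (git reset g.txt): modified={g.txt} staged={f.txt}
After op 13 (modify a.txt): modified={a.txt, g.txt} staged={f.txt}
After op 14 (git add g.txt): modified={a.txt} staged={f.txt, g.txt}
After op 15 (git add a.txt): modified={none} staged={a.txt, f.txt, g.txt}
After op 16 (git add a.txt): modified={none} staged={a.txt, f.txt, g.txt}
After op 17 (git reset f.txt): modified={f.txt} staged={a.txt, g.txt}
After op 18 (git add f.txt): modified={none} staged={a.txt, f.txt, g.txt}
After op 19 (modify f.txt): modified={f.txt} staged={a.txt, f.txt, g.txt}
After op 20 (git add f.txt): modified={none} staged={a.txt, f.txt, g.txt}
After op 21 (modify g.txt): modified={g.txt} staged={a.txt, f.txt, g.txt}
After op 22 (git reset g.txt): modified={g.txt} staged={a.txt, f.txt}
After op 23 (modify a.txt): modified={a.txt, g.txt} staged={a.txt, f.txt}
After op 24 (git add a.txt): modified={g.txt} staged={a.txt, f.txt}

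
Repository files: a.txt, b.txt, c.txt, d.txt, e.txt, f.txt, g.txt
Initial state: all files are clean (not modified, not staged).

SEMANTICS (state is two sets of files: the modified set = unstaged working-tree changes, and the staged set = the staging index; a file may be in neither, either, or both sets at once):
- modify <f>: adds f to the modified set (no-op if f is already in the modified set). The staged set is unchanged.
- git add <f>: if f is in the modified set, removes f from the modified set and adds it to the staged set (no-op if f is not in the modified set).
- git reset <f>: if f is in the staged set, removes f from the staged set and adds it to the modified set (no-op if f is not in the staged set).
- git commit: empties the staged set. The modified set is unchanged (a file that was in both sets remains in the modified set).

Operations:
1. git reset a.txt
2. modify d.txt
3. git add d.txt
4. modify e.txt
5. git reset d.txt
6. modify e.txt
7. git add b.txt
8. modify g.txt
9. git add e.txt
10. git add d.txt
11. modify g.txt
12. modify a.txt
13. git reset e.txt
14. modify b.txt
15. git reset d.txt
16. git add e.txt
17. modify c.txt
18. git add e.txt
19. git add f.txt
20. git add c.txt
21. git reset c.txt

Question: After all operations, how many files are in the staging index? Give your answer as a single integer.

After op 1 (git reset a.txt): modified={none} staged={none}
After op 2 (modify d.txt): modified={d.txt} staged={none}
After op 3 (git add d.txt): modified={none} staged={d.txt}
After op 4 (modify e.txt): modified={e.txt} staged={d.txt}
After op 5 (git reset d.txt): modified={d.txt, e.txt} staged={none}
After op 6 (modify e.txt): modified={d.txt, e.txt} staged={none}
After op 7 (git add b.txt): modified={d.txt, e.txt} staged={none}
After op 8 (modify g.txt): modified={d.txt, e.txt, g.txt} staged={none}
After op 9 (git add e.txt): modified={d.txt, g.txt} staged={e.txt}
After op 10 (git add d.txt): modified={g.txt} staged={d.txt, e.txt}
After op 11 (modify g.txt): modified={g.txt} staged={d.txt, e.txt}
After op 12 (modify a.txt): modified={a.txt, g.txt} staged={d.txt, e.txt}
After op 13 (git reset e.txt): modified={a.txt, e.txt, g.txt} staged={d.txt}
After op 14 (modify b.txt): modified={a.txt, b.txt, e.txt, g.txt} staged={d.txt}
After op 15 (git reset d.txt): modified={a.txt, b.txt, d.txt, e.txt, g.txt} staged={none}
After op 16 (git add e.txt): modified={a.txt, b.txt, d.txt, g.txt} staged={e.txt}
After op 17 (modify c.txt): modified={a.txt, b.txt, c.txt, d.txt, g.txt} staged={e.txt}
After op 18 (git add e.txt): modified={a.txt, b.txt, c.txt, d.txt, g.txt} staged={e.txt}
After op 19 (git add f.txt): modified={a.txt, b.txt, c.txt, d.txt, g.txt} staged={e.txt}
After op 20 (git add c.txt): modified={a.txt, b.txt, d.txt, g.txt} staged={c.txt, e.txt}
After op 21 (git reset c.txt): modified={a.txt, b.txt, c.txt, d.txt, g.txt} staged={e.txt}
Final staged set: {e.txt} -> count=1

Answer: 1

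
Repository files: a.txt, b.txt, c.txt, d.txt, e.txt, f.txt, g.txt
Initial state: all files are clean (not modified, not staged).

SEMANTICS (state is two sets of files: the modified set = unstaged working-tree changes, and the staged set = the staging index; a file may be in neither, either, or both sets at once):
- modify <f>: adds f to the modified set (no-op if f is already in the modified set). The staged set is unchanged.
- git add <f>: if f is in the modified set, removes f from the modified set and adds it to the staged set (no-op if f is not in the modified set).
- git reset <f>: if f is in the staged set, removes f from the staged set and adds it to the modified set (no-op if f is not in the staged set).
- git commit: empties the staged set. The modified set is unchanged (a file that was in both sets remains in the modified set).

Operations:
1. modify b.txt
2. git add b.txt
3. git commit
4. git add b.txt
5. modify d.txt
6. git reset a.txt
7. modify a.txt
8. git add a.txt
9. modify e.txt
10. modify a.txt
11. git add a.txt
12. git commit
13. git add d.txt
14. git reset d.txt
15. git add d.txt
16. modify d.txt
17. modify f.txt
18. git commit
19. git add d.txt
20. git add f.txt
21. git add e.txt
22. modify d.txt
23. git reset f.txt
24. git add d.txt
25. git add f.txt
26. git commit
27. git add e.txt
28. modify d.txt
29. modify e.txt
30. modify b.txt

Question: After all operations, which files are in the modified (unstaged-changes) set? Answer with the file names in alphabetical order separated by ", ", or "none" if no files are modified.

Answer: b.txt, d.txt, e.txt

Derivation:
After op 1 (modify b.txt): modified={b.txt} staged={none}
After op 2 (git add b.txt): modified={none} staged={b.txt}
After op 3 (git commit): modified={none} staged={none}
After op 4 (git add b.txt): modified={none} staged={none}
After op 5 (modify d.txt): modified={d.txt} staged={none}
After op 6 (git reset a.txt): modified={d.txt} staged={none}
After op 7 (modify a.txt): modified={a.txt, d.txt} staged={none}
After op 8 (git add a.txt): modified={d.txt} staged={a.txt}
After op 9 (modify e.txt): modified={d.txt, e.txt} staged={a.txt}
After op 10 (modify a.txt): modified={a.txt, d.txt, e.txt} staged={a.txt}
After op 11 (git add a.txt): modified={d.txt, e.txt} staged={a.txt}
After op 12 (git commit): modified={d.txt, e.txt} staged={none}
After op 13 (git add d.txt): modified={e.txt} staged={d.txt}
After op 14 (git reset d.txt): modified={d.txt, e.txt} staged={none}
After op 15 (git add d.txt): modified={e.txt} staged={d.txt}
After op 16 (modify d.txt): modified={d.txt, e.txt} staged={d.txt}
After op 17 (modify f.txt): modified={d.txt, e.txt, f.txt} staged={d.txt}
After op 18 (git commit): modified={d.txt, e.txt, f.txt} staged={none}
After op 19 (git add d.txt): modified={e.txt, f.txt} staged={d.txt}
After op 20 (git add f.txt): modified={e.txt} staged={d.txt, f.txt}
After op 21 (git add e.txt): modified={none} staged={d.txt, e.txt, f.txt}
After op 22 (modify d.txt): modified={d.txt} staged={d.txt, e.txt, f.txt}
After op 23 (git reset f.txt): modified={d.txt, f.txt} staged={d.txt, e.txt}
After op 24 (git add d.txt): modified={f.txt} staged={d.txt, e.txt}
After op 25 (git add f.txt): modified={none} staged={d.txt, e.txt, f.txt}
After op 26 (git commit): modified={none} staged={none}
After op 27 (git add e.txt): modified={none} staged={none}
After op 28 (modify d.txt): modified={d.txt} staged={none}
After op 29 (modify e.txt): modified={d.txt, e.txt} staged={none}
After op 30 (modify b.txt): modified={b.txt, d.txt, e.txt} staged={none}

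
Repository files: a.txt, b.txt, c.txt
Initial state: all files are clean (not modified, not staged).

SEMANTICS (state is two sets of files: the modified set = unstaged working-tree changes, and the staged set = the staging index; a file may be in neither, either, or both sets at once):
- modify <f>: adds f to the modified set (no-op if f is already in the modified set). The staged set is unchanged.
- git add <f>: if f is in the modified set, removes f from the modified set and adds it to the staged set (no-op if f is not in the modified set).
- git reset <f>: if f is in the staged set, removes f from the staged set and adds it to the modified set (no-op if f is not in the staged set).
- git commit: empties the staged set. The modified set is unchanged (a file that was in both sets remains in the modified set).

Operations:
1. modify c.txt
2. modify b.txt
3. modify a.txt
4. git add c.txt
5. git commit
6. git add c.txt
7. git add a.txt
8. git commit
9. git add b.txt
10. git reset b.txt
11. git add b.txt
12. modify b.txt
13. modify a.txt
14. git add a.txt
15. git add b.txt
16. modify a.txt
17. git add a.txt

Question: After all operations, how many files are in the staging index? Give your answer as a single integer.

Answer: 2

Derivation:
After op 1 (modify c.txt): modified={c.txt} staged={none}
After op 2 (modify b.txt): modified={b.txt, c.txt} staged={none}
After op 3 (modify a.txt): modified={a.txt, b.txt, c.txt} staged={none}
After op 4 (git add c.txt): modified={a.txt, b.txt} staged={c.txt}
After op 5 (git commit): modified={a.txt, b.txt} staged={none}
After op 6 (git add c.txt): modified={a.txt, b.txt} staged={none}
After op 7 (git add a.txt): modified={b.txt} staged={a.txt}
After op 8 (git commit): modified={b.txt} staged={none}
After op 9 (git add b.txt): modified={none} staged={b.txt}
After op 10 (git reset b.txt): modified={b.txt} staged={none}
After op 11 (git add b.txt): modified={none} staged={b.txt}
After op 12 (modify b.txt): modified={b.txt} staged={b.txt}
After op 13 (modify a.txt): modified={a.txt, b.txt} staged={b.txt}
After op 14 (git add a.txt): modified={b.txt} staged={a.txt, b.txt}
After op 15 (git add b.txt): modified={none} staged={a.txt, b.txt}
After op 16 (modify a.txt): modified={a.txt} staged={a.txt, b.txt}
After op 17 (git add a.txt): modified={none} staged={a.txt, b.txt}
Final staged set: {a.txt, b.txt} -> count=2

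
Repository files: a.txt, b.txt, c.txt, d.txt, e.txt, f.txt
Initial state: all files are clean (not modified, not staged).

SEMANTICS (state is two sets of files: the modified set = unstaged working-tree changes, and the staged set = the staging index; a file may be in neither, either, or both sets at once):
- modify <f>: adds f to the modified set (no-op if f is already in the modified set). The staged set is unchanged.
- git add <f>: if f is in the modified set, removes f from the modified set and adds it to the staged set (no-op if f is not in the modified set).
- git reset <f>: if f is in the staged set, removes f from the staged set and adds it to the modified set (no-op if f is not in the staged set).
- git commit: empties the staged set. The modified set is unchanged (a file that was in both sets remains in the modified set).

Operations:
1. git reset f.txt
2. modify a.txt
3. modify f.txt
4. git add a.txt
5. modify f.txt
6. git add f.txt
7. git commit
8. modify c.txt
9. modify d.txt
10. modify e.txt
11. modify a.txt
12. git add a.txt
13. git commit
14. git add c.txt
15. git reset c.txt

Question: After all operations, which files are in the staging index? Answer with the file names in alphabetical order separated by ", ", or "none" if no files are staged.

After op 1 (git reset f.txt): modified={none} staged={none}
After op 2 (modify a.txt): modified={a.txt} staged={none}
After op 3 (modify f.txt): modified={a.txt, f.txt} staged={none}
After op 4 (git add a.txt): modified={f.txt} staged={a.txt}
After op 5 (modify f.txt): modified={f.txt} staged={a.txt}
After op 6 (git add f.txt): modified={none} staged={a.txt, f.txt}
After op 7 (git commit): modified={none} staged={none}
After op 8 (modify c.txt): modified={c.txt} staged={none}
After op 9 (modify d.txt): modified={c.txt, d.txt} staged={none}
After op 10 (modify e.txt): modified={c.txt, d.txt, e.txt} staged={none}
After op 11 (modify a.txt): modified={a.txt, c.txt, d.txt, e.txt} staged={none}
After op 12 (git add a.txt): modified={c.txt, d.txt, e.txt} staged={a.txt}
After op 13 (git commit): modified={c.txt, d.txt, e.txt} staged={none}
After op 14 (git add c.txt): modified={d.txt, e.txt} staged={c.txt}
After op 15 (git reset c.txt): modified={c.txt, d.txt, e.txt} staged={none}

Answer: none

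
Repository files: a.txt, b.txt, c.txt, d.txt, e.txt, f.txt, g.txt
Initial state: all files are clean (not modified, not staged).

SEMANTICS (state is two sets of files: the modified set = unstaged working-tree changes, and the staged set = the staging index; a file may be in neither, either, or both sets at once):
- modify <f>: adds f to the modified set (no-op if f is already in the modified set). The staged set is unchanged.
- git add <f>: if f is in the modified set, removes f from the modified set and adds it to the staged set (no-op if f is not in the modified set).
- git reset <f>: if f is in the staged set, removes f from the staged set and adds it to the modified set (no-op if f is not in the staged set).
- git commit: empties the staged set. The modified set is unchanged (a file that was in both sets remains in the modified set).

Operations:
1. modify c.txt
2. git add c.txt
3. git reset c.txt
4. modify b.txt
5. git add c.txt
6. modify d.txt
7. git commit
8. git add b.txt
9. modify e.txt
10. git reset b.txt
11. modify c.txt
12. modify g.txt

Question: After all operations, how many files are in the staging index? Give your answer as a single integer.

Answer: 0

Derivation:
After op 1 (modify c.txt): modified={c.txt} staged={none}
After op 2 (git add c.txt): modified={none} staged={c.txt}
After op 3 (git reset c.txt): modified={c.txt} staged={none}
After op 4 (modify b.txt): modified={b.txt, c.txt} staged={none}
After op 5 (git add c.txt): modified={b.txt} staged={c.txt}
After op 6 (modify d.txt): modified={b.txt, d.txt} staged={c.txt}
After op 7 (git commit): modified={b.txt, d.txt} staged={none}
After op 8 (git add b.txt): modified={d.txt} staged={b.txt}
After op 9 (modify e.txt): modified={d.txt, e.txt} staged={b.txt}
After op 10 (git reset b.txt): modified={b.txt, d.txt, e.txt} staged={none}
After op 11 (modify c.txt): modified={b.txt, c.txt, d.txt, e.txt} staged={none}
After op 12 (modify g.txt): modified={b.txt, c.txt, d.txt, e.txt, g.txt} staged={none}
Final staged set: {none} -> count=0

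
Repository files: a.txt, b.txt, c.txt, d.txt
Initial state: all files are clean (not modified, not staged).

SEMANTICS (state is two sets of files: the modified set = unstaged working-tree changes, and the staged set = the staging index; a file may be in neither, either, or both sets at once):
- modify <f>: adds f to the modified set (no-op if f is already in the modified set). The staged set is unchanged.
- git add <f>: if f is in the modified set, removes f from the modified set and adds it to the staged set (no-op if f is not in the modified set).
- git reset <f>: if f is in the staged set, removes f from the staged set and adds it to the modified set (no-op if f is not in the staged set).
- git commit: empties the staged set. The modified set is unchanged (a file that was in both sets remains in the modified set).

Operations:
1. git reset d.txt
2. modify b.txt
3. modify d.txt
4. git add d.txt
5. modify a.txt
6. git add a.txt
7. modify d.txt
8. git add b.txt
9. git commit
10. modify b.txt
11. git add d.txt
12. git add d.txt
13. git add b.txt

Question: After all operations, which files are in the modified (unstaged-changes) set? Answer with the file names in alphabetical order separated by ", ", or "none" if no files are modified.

Answer: none

Derivation:
After op 1 (git reset d.txt): modified={none} staged={none}
After op 2 (modify b.txt): modified={b.txt} staged={none}
After op 3 (modify d.txt): modified={b.txt, d.txt} staged={none}
After op 4 (git add d.txt): modified={b.txt} staged={d.txt}
After op 5 (modify a.txt): modified={a.txt, b.txt} staged={d.txt}
After op 6 (git add a.txt): modified={b.txt} staged={a.txt, d.txt}
After op 7 (modify d.txt): modified={b.txt, d.txt} staged={a.txt, d.txt}
After op 8 (git add b.txt): modified={d.txt} staged={a.txt, b.txt, d.txt}
After op 9 (git commit): modified={d.txt} staged={none}
After op 10 (modify b.txt): modified={b.txt, d.txt} staged={none}
After op 11 (git add d.txt): modified={b.txt} staged={d.txt}
After op 12 (git add d.txt): modified={b.txt} staged={d.txt}
After op 13 (git add b.txt): modified={none} staged={b.txt, d.txt}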